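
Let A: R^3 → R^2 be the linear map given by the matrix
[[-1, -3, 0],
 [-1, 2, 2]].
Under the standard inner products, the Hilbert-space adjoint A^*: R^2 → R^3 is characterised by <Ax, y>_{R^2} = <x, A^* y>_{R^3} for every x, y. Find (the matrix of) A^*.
A^* = A^T =
[[-1, -1],
 [-3, 2],
 [0, 2]]

For real matrices with standard dot products, the defining identity <Ax, y> = <x, A^* y> gives (Ax)^T y = x^T (A^*) y, i.e. x^T A^T y = x^T (A^*) y. Since this holds for all x, y, we must have A^* = A^T. Therefore
A^* =
[[-1, -1],
 [-3, 2],
 [0, 2]].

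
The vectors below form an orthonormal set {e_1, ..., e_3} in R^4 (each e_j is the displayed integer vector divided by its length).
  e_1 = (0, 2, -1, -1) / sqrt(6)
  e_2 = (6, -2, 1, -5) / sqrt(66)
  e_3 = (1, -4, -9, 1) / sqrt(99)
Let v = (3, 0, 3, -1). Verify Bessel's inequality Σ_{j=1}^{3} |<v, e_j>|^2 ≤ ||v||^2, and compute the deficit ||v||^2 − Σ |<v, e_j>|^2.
Σ |<v, e_j>|^2 = 155/9; ||v||^2 = 19; deficit = 16/9

Write each e_j = u_j / sqrt(<u_j, u_j>) where u_j is the displayed integer vector. Then <v, e_j> = <v, u_j> / sqrt(<u_j, u_j>), so |<v, e_j>|^2 = <v, u_j>^2 / <u_j, u_j>.
Coefficients: <v, e_1> = -2/sqrt(6), <v, e_2> = 26/sqrt(66), <v, e_3> = -25/sqrt(99).
Square and sum: Σ |<v, e_j>|^2 = 155/9.
Compute ||v||^2 = v·v = 19.
Deficit = 19 − 155/9 = 16/9 ≥ 0, confirming Bessel's inequality. (The deficit equals ||v − Σ <v,e_j> e_j||^2, the squared distance from v to span{e_j}.)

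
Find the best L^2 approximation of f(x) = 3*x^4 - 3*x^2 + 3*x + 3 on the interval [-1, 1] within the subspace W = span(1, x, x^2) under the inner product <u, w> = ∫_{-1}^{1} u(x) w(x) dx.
g(x) = -3*x^2/7 + 3*x + 96/35

The best approximation g ∈ W is the orthogonal projection of f onto W. Writing g = a_0 + a_1 x + a_2 x^2, the coefficients solve the normal equations G · a = b where
  G_{ij} = <φ_i, φ_j> and b_i = <f, φ_i>, with φ_0 = 1, φ_1 = x, φ_2 = x^2.
G =
  [2, 0, 2/3]
  [0, 2/3, 0]
  [2/3, 0, 2/5],
b = (26/5, 2, 58/35).
Solving gives a_0 = 96/35, a_1 = 3, a_2 = -3/7, so
  g(x) = -3*x^2/7 + 3*x + 96/35.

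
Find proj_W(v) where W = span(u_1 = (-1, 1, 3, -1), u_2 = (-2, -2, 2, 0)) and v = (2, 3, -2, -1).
proj_W(v) = (7/3, 3, -5/3, -1/3)

Set up U = [u_1 | ... | u_2] ∈ R^(4×2). The projector onto W = col(U) is P = U (U^T U)^(-1) U^T.
Compute U^T U =
  [12, 6]
  [6, 12],
and U^T v = (-4, -14).
Solve U^T U · c = U^T v for the coefficients: c = (1/3, -4/3). The projection is proj_W(v) = U c.
Check: (v - proj_W(v)) · u_1 = 0  (should be 0).
Check: (v - proj_W(v)) · u_2 = 0  (should be 0).
Result: proj_W(v) = (7/3, 3, -5/3, -1/3).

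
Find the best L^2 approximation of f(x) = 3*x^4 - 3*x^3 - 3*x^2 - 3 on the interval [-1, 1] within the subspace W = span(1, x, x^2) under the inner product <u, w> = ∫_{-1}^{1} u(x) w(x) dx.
g(x) = -3*x^2/7 - 9*x/5 - 114/35

The best approximation g ∈ W is the orthogonal projection of f onto W. Writing g = a_0 + a_1 x + a_2 x^2, the coefficients solve the normal equations G · a = b where
  G_{ij} = <φ_i, φ_j> and b_i = <f, φ_i>, with φ_0 = 1, φ_1 = x, φ_2 = x^2.
G =
  [2, 0, 2/3]
  [0, 2/3, 0]
  [2/3, 0, 2/5],
b = (-34/5, -6/5, -82/35).
Solving gives a_0 = -114/35, a_1 = -9/5, a_2 = -3/7, so
  g(x) = -3*x^2/7 - 9*x/5 - 114/35.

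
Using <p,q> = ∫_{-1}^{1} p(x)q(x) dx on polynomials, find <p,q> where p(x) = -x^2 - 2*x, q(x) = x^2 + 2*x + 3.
<p,q> = -76/15

Expand the product: p(x)·q(x) = -x^4 - 4*x^3 - 7*x^2 - 6*x.
∫_{-1}^{1} of each monomial x^k gives [2/(k+1) if k even, 0 if k odd]. Integrating term-by-term (or equivalently evaluating the antiderivative F(x) = -x^5/5 - x^4 - 7*x^3/3 - 3*x^2 at the endpoints):
  F(1) − F(−1) = -98/15 − (-22/15) = -76/15.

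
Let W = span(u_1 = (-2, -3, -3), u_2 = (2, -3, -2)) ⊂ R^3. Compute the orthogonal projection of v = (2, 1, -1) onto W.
proj_W(v) = (422/253, -27/253, 83/253)

Set up U = [u_1 | ... | u_2] ∈ R^(3×2). The projector onto W = col(U) is P = U (U^T U)^(-1) U^T.
Compute U^T U =
  [22, 11]
  [11, 17],
and U^T v = (-4, 3).
Solve U^T U · c = U^T v for the coefficients: c = (-101/253, 10/23). The projection is proj_W(v) = U c.
Check: (v - proj_W(v)) · u_1 = 0  (should be 0).
Check: (v - proj_W(v)) · u_2 = 0  (should be 0).
Result: proj_W(v) = (422/253, -27/253, 83/253).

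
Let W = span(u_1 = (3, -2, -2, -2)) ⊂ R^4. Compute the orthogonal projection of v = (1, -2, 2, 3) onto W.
proj_W(v) = (-3/7, 2/7, 2/7, 2/7)

Set up U = [u_1 | ... | u_1] ∈ R^(4×1). The projector onto W = col(U) is P = U (U^T U)^(-1) U^T.
Compute U^T U =
  [21],
and U^T v = (-3).
Solve U^T U · c = U^T v for the coefficients: c = (-1/7). The projection is proj_W(v) = U c.
Check: (v - proj_W(v)) · u_1 = 0  (should be 0).
Result: proj_W(v) = (-3/7, 2/7, 2/7, 2/7).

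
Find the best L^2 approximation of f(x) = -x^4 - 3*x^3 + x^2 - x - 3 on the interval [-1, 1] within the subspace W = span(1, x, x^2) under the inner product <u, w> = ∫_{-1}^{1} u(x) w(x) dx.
g(x) = x^2/7 - 14*x/5 - 102/35

The best approximation g ∈ W is the orthogonal projection of f onto W. Writing g = a_0 + a_1 x + a_2 x^2, the coefficients solve the normal equations G · a = b where
  G_{ij} = <φ_i, φ_j> and b_i = <f, φ_i>, with φ_0 = 1, φ_1 = x, φ_2 = x^2.
G =
  [2, 0, 2/3]
  [0, 2/3, 0]
  [2/3, 0, 2/5],
b = (-86/15, -28/15, -66/35).
Solving gives a_0 = -102/35, a_1 = -14/5, a_2 = 1/7, so
  g(x) = x^2/7 - 14*x/5 - 102/35.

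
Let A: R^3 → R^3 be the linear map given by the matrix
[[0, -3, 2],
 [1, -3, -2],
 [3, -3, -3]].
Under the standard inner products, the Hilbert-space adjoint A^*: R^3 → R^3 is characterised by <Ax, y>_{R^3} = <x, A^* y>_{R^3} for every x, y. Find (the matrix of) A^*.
A^* = A^T =
[[0, 1, 3],
 [-3, -3, -3],
 [2, -2, -3]]

For real matrices with standard dot products, the defining identity <Ax, y> = <x, A^* y> gives (Ax)^T y = x^T (A^*) y, i.e. x^T A^T y = x^T (A^*) y. Since this holds for all x, y, we must have A^* = A^T. Therefore
A^* =
[[0, 1, 3],
 [-3, -3, -3],
 [2, -2, -3]].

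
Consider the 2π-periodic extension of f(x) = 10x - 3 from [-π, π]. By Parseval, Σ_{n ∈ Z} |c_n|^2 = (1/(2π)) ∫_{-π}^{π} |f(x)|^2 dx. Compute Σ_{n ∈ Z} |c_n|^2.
Σ |c_n|^2 = 100π^2/3 + 9

Expand and integrate term by term over [-π, π]:
  ∫ (10x)^2 dx = 100·(2π^3/3); ∫ 2·10·(-3)·x dx = 0 (odd integrand); ∫ (-3)^2 dx = 9·2π.
So (1/(2π)) ∫_{-π}^{π} (10x - 3)^2 dx = 100π^2/3 + 9 = 100π^2/3 + 9.
Parseval ⇒ Σ |c_n|^2 = 100π^2/3 + 9.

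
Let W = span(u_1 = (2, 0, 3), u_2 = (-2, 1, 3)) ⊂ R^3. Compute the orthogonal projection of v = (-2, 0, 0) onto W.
proj_W(v) = (-296/157, 72/157, -12/157)

Set up U = [u_1 | ... | u_2] ∈ R^(3×2). The projector onto W = col(U) is P = U (U^T U)^(-1) U^T.
Compute U^T U =
  [13, 5]
  [5, 14],
and U^T v = (-4, 4).
Solve U^T U · c = U^T v for the coefficients: c = (-76/157, 72/157). The projection is proj_W(v) = U c.
Check: (v - proj_W(v)) · u_1 = 0  (should be 0).
Check: (v - proj_W(v)) · u_2 = 0  (should be 0).
Result: proj_W(v) = (-296/157, 72/157, -12/157).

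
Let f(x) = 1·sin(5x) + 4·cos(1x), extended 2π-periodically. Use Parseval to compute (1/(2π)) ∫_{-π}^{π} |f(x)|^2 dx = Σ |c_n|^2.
Σ |c_n|^2 = 17/2

Expand |f|^2 and use orthogonality of {sin(nx), cos(mx)} on [-π, π]:
  ∫_{-π}^{π} sin(nx)^2 dx = π, ∫ cos(mx)^2 dx = π, and cross terms integrate to 0.
So ∫_{-π}^{π} f(x)^2 dx = 1^2 · π + 4^2 · π = (1 + 16)π.
Divide by 2π: (1 + 16)/2 = 17/2.
By Parseval, this equals Σ |c_n|^2.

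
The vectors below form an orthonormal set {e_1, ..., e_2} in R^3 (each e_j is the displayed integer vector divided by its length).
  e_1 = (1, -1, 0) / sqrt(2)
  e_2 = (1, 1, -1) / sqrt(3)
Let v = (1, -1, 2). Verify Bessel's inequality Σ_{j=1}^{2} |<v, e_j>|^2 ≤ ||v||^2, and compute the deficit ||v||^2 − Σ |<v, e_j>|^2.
Σ |<v, e_j>|^2 = 10/3; ||v||^2 = 6; deficit = 8/3

Write each e_j = u_j / sqrt(<u_j, u_j>) where u_j is the displayed integer vector. Then <v, e_j> = <v, u_j> / sqrt(<u_j, u_j>), so |<v, e_j>|^2 = <v, u_j>^2 / <u_j, u_j>.
Coefficients: <v, e_1> = 2/sqrt(2), <v, e_2> = -2/sqrt(3).
Square and sum: Σ |<v, e_j>|^2 = 10/3.
Compute ||v||^2 = v·v = 6.
Deficit = 6 − 10/3 = 8/3 ≥ 0, confirming Bessel's inequality. (The deficit equals ||v − Σ <v,e_j> e_j||^2, the squared distance from v to span{e_j}.)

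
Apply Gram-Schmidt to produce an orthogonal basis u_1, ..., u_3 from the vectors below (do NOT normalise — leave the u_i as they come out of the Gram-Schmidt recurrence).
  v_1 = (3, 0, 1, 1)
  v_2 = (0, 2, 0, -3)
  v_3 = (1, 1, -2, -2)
Orthogonal basis:
  u_1 = (3, 0, 1, 1)
  u_2 = (9/11, 2, 3/11, -30/11)
  u_3 = (101/134, -18/67, -279/134, -12/67)

Apply the Gram-Schmidt recurrence
  u_1 = v_1
  u_i = v_i − Σ_{j<i} ((v_i · u_j) / (u_j · u_j)) · u_j.

Step by step this gives:
  u_1 = (3, 0, 1, 1)
  u_2 = (9/11, 2, 3/11, -30/11)
  u_3 = (101/134, -18/67, -279/134, -12/67)

Orthogonality check:
  u_2 · u_1 = 0 (should be 0)
  u_3 · u_1 = 0 (should be 0)
  u_3 · u_2 = 0 (should be 0)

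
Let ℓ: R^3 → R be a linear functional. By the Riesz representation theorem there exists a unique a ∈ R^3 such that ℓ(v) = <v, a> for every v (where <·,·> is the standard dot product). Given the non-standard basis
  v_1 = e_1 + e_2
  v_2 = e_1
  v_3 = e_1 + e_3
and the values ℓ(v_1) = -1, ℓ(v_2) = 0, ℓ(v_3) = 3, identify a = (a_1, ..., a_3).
a = (0, -1, 3)

Write a = (a_1, ..., a_3) in the standard basis. For each basis vector v_i, ℓ(v_i) = <v_i, a> is a linear equation in the a_j's. Collect the n equations into a matrix system V a = ℓ, where row i of V is v_i (expressed in the standard basis). Since V is invertible (lower-triangular with 1s on the diagonal, up to permutation), solve by back-substitution:
  V =
[[1, 1, 0],
 [1, 0, 0],
 [1, 0, 1]]
  V a = (-1, 0, 3)
Solving gives a = (0, -1, 3).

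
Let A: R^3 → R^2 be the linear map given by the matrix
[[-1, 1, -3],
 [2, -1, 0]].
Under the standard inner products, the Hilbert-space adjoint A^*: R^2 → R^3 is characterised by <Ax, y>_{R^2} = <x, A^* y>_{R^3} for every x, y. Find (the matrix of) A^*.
A^* = A^T =
[[-1, 2],
 [1, -1],
 [-3, 0]]

For real matrices with standard dot products, the defining identity <Ax, y> = <x, A^* y> gives (Ax)^T y = x^T (A^*) y, i.e. x^T A^T y = x^T (A^*) y. Since this holds for all x, y, we must have A^* = A^T. Therefore
A^* =
[[-1, 2],
 [1, -1],
 [-3, 0]].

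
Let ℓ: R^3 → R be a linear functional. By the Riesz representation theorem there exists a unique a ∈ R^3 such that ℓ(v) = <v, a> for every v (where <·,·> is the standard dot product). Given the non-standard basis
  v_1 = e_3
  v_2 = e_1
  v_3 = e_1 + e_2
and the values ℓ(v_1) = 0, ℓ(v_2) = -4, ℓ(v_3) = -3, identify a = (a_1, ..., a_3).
a = (-4, 1, 0)

Write a = (a_1, ..., a_3) in the standard basis. For each basis vector v_i, ℓ(v_i) = <v_i, a> is a linear equation in the a_j's. Collect the n equations into a matrix system V a = ℓ, where row i of V is v_i (expressed in the standard basis). Since V is invertible (lower-triangular with 1s on the diagonal, up to permutation), solve by back-substitution:
  V =
[[0, 0, 1],
 [1, 0, 0],
 [1, 1, 0]]
  V a = (0, -4, -3)
Solving gives a = (-4, 1, 0).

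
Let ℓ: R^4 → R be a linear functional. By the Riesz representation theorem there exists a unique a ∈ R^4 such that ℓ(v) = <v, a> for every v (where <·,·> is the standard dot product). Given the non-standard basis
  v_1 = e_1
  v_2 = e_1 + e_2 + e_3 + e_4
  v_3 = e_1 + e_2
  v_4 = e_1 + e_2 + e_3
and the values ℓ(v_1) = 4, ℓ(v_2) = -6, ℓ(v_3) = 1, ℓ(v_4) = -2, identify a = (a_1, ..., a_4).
a = (4, -3, -3, -4)

Write a = (a_1, ..., a_4) in the standard basis. For each basis vector v_i, ℓ(v_i) = <v_i, a> is a linear equation in the a_j's. Collect the n equations into a matrix system V a = ℓ, where row i of V is v_i (expressed in the standard basis). Since V is invertible (lower-triangular with 1s on the diagonal, up to permutation), solve by back-substitution:
  V =
[[1, 0, 0, 0],
 [1, 1, 1, 1],
 [1, 1, 0, 0],
 [1, 1, 1, 0]]
  V a = (4, -6, 1, -2)
Solving gives a = (4, -3, -3, -4).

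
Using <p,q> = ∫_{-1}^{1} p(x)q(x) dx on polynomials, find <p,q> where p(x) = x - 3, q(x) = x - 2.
<p,q> = 38/3

Expand the product: p(x)·q(x) = x^2 - 5*x + 6.
∫_{-1}^{1} of each monomial x^k gives [2/(k+1) if k even, 0 if k odd]. Integrating term-by-term (or equivalently evaluating the antiderivative F(x) = x^3/3 - 5*x^2/2 + 6*x at the endpoints):
  F(1) − F(−1) = 23/6 − (-53/6) = 38/3.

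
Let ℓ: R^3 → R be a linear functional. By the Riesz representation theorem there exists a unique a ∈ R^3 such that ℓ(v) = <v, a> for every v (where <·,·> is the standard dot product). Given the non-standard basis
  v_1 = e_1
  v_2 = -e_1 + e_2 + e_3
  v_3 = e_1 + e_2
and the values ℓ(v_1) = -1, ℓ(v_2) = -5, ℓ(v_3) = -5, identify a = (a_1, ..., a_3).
a = (-1, -4, -2)

Write a = (a_1, ..., a_3) in the standard basis. For each basis vector v_i, ℓ(v_i) = <v_i, a> is a linear equation in the a_j's. Collect the n equations into a matrix system V a = ℓ, where row i of V is v_i (expressed in the standard basis). Since V is invertible (lower-triangular with 1s on the diagonal, up to permutation), solve by back-substitution:
  V =
[[1, 0, 0],
 [-1, 1, 1],
 [1, 1, 0]]
  V a = (-1, -5, -5)
Solving gives a = (-1, -4, -2).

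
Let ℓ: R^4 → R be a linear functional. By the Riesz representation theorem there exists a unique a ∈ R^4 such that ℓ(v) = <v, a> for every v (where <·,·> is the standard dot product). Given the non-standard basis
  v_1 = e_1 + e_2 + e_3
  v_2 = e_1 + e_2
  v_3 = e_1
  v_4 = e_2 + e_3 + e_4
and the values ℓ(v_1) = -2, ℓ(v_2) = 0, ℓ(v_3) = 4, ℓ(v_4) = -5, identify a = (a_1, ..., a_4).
a = (4, -4, -2, 1)

Write a = (a_1, ..., a_4) in the standard basis. For each basis vector v_i, ℓ(v_i) = <v_i, a> is a linear equation in the a_j's. Collect the n equations into a matrix system V a = ℓ, where row i of V is v_i (expressed in the standard basis). Since V is invertible (lower-triangular with 1s on the diagonal, up to permutation), solve by back-substitution:
  V =
[[1, 1, 1, 0],
 [1, 1, 0, 0],
 [1, 0, 0, 0],
 [0, 1, 1, 1]]
  V a = (-2, 0, 4, -5)
Solving gives a = (4, -4, -2, 1).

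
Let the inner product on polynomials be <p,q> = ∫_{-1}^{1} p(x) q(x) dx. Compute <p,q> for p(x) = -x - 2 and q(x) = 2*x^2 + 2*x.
<p,q> = -4

Expand the product: p(x)·q(x) = -2*x^3 - 6*x^2 - 4*x.
∫_{-1}^{1} of each monomial x^k gives [2/(k+1) if k even, 0 if k odd]. Integrating term-by-term (or equivalently evaluating the antiderivative F(x) = -x^4/2 - 2*x^3 - 2*x^2 at the endpoints):
  F(1) − F(−1) = -9/2 − (-1/2) = -4.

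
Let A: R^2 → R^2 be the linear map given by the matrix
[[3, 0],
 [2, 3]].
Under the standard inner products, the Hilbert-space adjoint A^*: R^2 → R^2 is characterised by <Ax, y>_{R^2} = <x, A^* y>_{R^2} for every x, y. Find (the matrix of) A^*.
A^* = A^T =
[[3, 2],
 [0, 3]]

For real matrices with standard dot products, the defining identity <Ax, y> = <x, A^* y> gives (Ax)^T y = x^T (A^*) y, i.e. x^T A^T y = x^T (A^*) y. Since this holds for all x, y, we must have A^* = A^T. Therefore
A^* =
[[3, 2],
 [0, 3]].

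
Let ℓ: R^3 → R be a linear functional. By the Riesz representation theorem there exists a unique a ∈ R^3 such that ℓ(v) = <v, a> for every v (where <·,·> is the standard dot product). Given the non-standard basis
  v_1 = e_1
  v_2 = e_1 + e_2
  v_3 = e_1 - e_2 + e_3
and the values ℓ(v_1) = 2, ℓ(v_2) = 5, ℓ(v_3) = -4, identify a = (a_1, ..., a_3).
a = (2, 3, -3)

Write a = (a_1, ..., a_3) in the standard basis. For each basis vector v_i, ℓ(v_i) = <v_i, a> is a linear equation in the a_j's. Collect the n equations into a matrix system V a = ℓ, where row i of V is v_i (expressed in the standard basis). Since V is invertible (lower-triangular with 1s on the diagonal, up to permutation), solve by back-substitution:
  V =
[[1, 0, 0],
 [1, 1, 0],
 [1, -1, 1]]
  V a = (2, 5, -4)
Solving gives a = (2, 3, -3).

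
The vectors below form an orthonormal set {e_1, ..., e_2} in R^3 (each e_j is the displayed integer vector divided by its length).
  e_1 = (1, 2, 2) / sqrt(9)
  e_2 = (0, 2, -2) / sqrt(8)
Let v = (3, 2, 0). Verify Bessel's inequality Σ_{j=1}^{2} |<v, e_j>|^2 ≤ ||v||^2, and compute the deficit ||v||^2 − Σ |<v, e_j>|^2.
Σ |<v, e_j>|^2 = 67/9; ||v||^2 = 13; deficit = 50/9

Write each e_j = u_j / sqrt(<u_j, u_j>) where u_j is the displayed integer vector. Then <v, e_j> = <v, u_j> / sqrt(<u_j, u_j>), so |<v, e_j>|^2 = <v, u_j>^2 / <u_j, u_j>.
Coefficients: <v, e_1> = 7/sqrt(9), <v, e_2> = 4/sqrt(8).
Square and sum: Σ |<v, e_j>|^2 = 67/9.
Compute ||v||^2 = v·v = 13.
Deficit = 13 − 67/9 = 50/9 ≥ 0, confirming Bessel's inequality. (The deficit equals ||v − Σ <v,e_j> e_j||^2, the squared distance from v to span{e_j}.)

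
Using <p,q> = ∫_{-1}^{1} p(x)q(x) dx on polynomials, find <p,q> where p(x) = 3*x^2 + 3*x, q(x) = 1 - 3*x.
<p,q> = -4

Expand the product: p(x)·q(x) = -9*x^3 - 6*x^2 + 3*x.
∫_{-1}^{1} of each monomial x^k gives [2/(k+1) if k even, 0 if k odd]. Integrating term-by-term (or equivalently evaluating the antiderivative F(x) = -9*x^4/4 - 2*x^3 + 3*x^2/2 at the endpoints):
  F(1) − F(−1) = -11/4 − (5/4) = -4.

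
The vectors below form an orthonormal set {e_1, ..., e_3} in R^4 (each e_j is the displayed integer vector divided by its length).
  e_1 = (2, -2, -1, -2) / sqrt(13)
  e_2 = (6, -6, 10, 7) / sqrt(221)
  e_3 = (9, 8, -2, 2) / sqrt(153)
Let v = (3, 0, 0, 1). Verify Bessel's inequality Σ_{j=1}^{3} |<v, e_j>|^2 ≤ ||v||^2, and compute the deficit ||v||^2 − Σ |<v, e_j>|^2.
Σ |<v, e_j>|^2 = 86/9; ||v||^2 = 10; deficit = 4/9

Write each e_j = u_j / sqrt(<u_j, u_j>) where u_j is the displayed integer vector. Then <v, e_j> = <v, u_j> / sqrt(<u_j, u_j>), so |<v, e_j>|^2 = <v, u_j>^2 / <u_j, u_j>.
Coefficients: <v, e_1> = 4/sqrt(13), <v, e_2> = 25/sqrt(221), <v, e_3> = 29/sqrt(153).
Square and sum: Σ |<v, e_j>|^2 = 86/9.
Compute ||v||^2 = v·v = 10.
Deficit = 10 − 86/9 = 4/9 ≥ 0, confirming Bessel's inequality. (The deficit equals ||v − Σ <v,e_j> e_j||^2, the squared distance from v to span{e_j}.)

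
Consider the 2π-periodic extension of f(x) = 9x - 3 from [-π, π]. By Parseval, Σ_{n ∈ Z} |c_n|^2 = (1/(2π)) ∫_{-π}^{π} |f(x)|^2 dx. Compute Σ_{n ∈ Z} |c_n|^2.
Σ |c_n|^2 = 27π^2 + 9

Expand and integrate term by term over [-π, π]:
  ∫ (9x)^2 dx = 81·(2π^3/3); ∫ 2·9·(-3)·x dx = 0 (odd integrand); ∫ (-3)^2 dx = 9·2π.
So (1/(2π)) ∫_{-π}^{π} (9x - 3)^2 dx = 81π^2/3 + 9 = 27π^2 + 9.
Parseval ⇒ Σ |c_n|^2 = 27π^2 + 9.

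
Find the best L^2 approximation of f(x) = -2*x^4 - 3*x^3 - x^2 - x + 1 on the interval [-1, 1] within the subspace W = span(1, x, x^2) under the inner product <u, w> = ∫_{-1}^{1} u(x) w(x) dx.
g(x) = -19*x^2/7 - 14*x/5 + 41/35

The best approximation g ∈ W is the orthogonal projection of f onto W. Writing g = a_0 + a_1 x + a_2 x^2, the coefficients solve the normal equations G · a = b where
  G_{ij} = <φ_i, φ_j> and b_i = <f, φ_i>, with φ_0 = 1, φ_1 = x, φ_2 = x^2.
G =
  [2, 0, 2/3]
  [0, 2/3, 0]
  [2/3, 0, 2/5],
b = (8/15, -28/15, -32/105).
Solving gives a_0 = 41/35, a_1 = -14/5, a_2 = -19/7, so
  g(x) = -19*x^2/7 - 14*x/5 + 41/35.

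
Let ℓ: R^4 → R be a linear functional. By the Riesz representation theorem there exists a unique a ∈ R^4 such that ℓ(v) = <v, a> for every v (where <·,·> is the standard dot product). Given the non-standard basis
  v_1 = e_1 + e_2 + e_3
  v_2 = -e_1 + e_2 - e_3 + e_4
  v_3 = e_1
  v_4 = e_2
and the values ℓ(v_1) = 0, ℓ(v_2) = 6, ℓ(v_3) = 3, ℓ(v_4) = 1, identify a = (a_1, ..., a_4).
a = (3, 1, -4, 4)

Write a = (a_1, ..., a_4) in the standard basis. For each basis vector v_i, ℓ(v_i) = <v_i, a> is a linear equation in the a_j's. Collect the n equations into a matrix system V a = ℓ, where row i of V is v_i (expressed in the standard basis). Since V is invertible (lower-triangular with 1s on the diagonal, up to permutation), solve by back-substitution:
  V =
[[1, 1, 1, 0],
 [-1, 1, -1, 1],
 [1, 0, 0, 0],
 [0, 1, 0, 0]]
  V a = (0, 6, 3, 1)
Solving gives a = (3, 1, -4, 4).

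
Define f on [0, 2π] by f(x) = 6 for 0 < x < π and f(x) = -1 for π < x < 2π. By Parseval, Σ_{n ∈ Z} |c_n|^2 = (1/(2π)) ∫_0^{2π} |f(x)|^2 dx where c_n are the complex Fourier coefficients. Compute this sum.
Σ |c_n|^2 = 37/2

Parseval equates the L^2 energy of f (normalised by 1/(2π)) with the ℓ^2 sum of its Fourier coefficients: (1/(2π)) ∫_0^{2π} |f|^2 = Σ |c_n|^2.
Compute the left side: (1/(2π)) [∫_0^π 6^2 dx + ∫_π^{2π} (-1)^2 dx] = (1/(2π)) · (36π + 1π) = (36 + 1)/2 = 37/2.
So Σ_{n ∈ Z} |c_n|^2 = 37/2.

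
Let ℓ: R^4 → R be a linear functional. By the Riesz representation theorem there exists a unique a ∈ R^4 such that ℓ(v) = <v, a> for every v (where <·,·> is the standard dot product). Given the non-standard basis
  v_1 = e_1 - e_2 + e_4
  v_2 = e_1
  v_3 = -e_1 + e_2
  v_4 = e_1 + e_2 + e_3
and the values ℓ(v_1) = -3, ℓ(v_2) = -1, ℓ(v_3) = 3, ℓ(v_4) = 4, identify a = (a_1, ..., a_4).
a = (-1, 2, 3, 0)

Write a = (a_1, ..., a_4) in the standard basis. For each basis vector v_i, ℓ(v_i) = <v_i, a> is a linear equation in the a_j's. Collect the n equations into a matrix system V a = ℓ, where row i of V is v_i (expressed in the standard basis). Since V is invertible (lower-triangular with 1s on the diagonal, up to permutation), solve by back-substitution:
  V =
[[1, -1, 0, 1],
 [1, 0, 0, 0],
 [-1, 1, 0, 0],
 [1, 1, 1, 0]]
  V a = (-3, -1, 3, 4)
Solving gives a = (-1, 2, 3, 0).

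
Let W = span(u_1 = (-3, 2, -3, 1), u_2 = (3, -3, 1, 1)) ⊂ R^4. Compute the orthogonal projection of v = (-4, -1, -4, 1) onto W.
proj_W(v) = (-47/19, 167/171, -653/171, 371/171)

Set up U = [u_1 | ... | u_2] ∈ R^(4×2). The projector onto W = col(U) is P = U (U^T U)^(-1) U^T.
Compute U^T U =
  [23, -17]
  [-17, 20],
and U^T v = (23, -12).
Solve U^T U · c = U^T v for the coefficients: c = (256/171, 115/171). The projection is proj_W(v) = U c.
Check: (v - proj_W(v)) · u_1 = 0  (should be 0).
Check: (v - proj_W(v)) · u_2 = 0  (should be 0).
Result: proj_W(v) = (-47/19, 167/171, -653/171, 371/171).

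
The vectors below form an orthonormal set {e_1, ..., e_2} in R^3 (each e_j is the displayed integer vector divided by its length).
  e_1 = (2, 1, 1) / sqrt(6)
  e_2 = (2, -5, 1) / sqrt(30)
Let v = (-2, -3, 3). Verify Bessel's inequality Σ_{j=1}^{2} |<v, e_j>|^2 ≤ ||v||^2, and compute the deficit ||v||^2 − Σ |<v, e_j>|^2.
Σ |<v, e_j>|^2 = 46/5; ||v||^2 = 22; deficit = 64/5

Write each e_j = u_j / sqrt(<u_j, u_j>) where u_j is the displayed integer vector. Then <v, e_j> = <v, u_j> / sqrt(<u_j, u_j>), so |<v, e_j>|^2 = <v, u_j>^2 / <u_j, u_j>.
Coefficients: <v, e_1> = -4/sqrt(6), <v, e_2> = 14/sqrt(30).
Square and sum: Σ |<v, e_j>|^2 = 46/5.
Compute ||v||^2 = v·v = 22.
Deficit = 22 − 46/5 = 64/5 ≥ 0, confirming Bessel's inequality. (The deficit equals ||v − Σ <v,e_j> e_j||^2, the squared distance from v to span{e_j}.)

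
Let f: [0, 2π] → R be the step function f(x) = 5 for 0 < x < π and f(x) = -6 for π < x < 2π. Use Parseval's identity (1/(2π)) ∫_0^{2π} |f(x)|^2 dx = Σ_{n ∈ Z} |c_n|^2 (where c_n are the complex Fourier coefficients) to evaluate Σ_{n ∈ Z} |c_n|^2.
Σ |c_n|^2 = 61/2

Parseval equates the L^2 energy of f (normalised by 1/(2π)) with the ℓ^2 sum of its Fourier coefficients: (1/(2π)) ∫_0^{2π} |f|^2 = Σ |c_n|^2.
Compute the left side: (1/(2π)) [∫_0^π 5^2 dx + ∫_π^{2π} (-6)^2 dx] = (1/(2π)) · (25π + 36π) = (25 + 36)/2 = 61/2.
So Σ_{n ∈ Z} |c_n|^2 = 61/2.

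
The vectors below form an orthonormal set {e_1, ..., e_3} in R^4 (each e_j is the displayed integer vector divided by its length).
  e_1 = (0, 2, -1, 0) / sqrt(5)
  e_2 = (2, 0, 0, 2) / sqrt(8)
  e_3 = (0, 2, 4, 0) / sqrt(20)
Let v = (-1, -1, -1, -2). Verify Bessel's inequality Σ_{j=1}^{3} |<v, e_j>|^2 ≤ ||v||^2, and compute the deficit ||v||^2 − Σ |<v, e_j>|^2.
Σ |<v, e_j>|^2 = 13/2; ||v||^2 = 7; deficit = 1/2

Write each e_j = u_j / sqrt(<u_j, u_j>) where u_j is the displayed integer vector. Then <v, e_j> = <v, u_j> / sqrt(<u_j, u_j>), so |<v, e_j>|^2 = <v, u_j>^2 / <u_j, u_j>.
Coefficients: <v, e_1> = -1/sqrt(5), <v, e_2> = -6/sqrt(8), <v, e_3> = -6/sqrt(20).
Square and sum: Σ |<v, e_j>|^2 = 13/2.
Compute ||v||^2 = v·v = 7.
Deficit = 7 − 13/2 = 1/2 ≥ 0, confirming Bessel's inequality. (The deficit equals ||v − Σ <v,e_j> e_j||^2, the squared distance from v to span{e_j}.)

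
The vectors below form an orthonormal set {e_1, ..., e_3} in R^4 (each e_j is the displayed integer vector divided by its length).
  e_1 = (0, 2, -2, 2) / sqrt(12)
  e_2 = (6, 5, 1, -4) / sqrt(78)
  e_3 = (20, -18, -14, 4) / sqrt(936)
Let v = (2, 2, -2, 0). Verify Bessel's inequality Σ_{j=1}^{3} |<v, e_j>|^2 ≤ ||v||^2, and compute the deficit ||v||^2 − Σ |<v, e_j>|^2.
Σ |<v, e_j>|^2 = 104/9; ||v||^2 = 12; deficit = 4/9

Write each e_j = u_j / sqrt(<u_j, u_j>) where u_j is the displayed integer vector. Then <v, e_j> = <v, u_j> / sqrt(<u_j, u_j>), so |<v, e_j>|^2 = <v, u_j>^2 / <u_j, u_j>.
Coefficients: <v, e_1> = 8/sqrt(12), <v, e_2> = 20/sqrt(78), <v, e_3> = 32/sqrt(936).
Square and sum: Σ |<v, e_j>|^2 = 104/9.
Compute ||v||^2 = v·v = 12.
Deficit = 12 − 104/9 = 4/9 ≥ 0, confirming Bessel's inequality. (The deficit equals ||v − Σ <v,e_j> e_j||^2, the squared distance from v to span{e_j}.)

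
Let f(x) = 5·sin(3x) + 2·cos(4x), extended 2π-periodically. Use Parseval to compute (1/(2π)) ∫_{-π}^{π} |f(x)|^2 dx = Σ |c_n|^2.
Σ |c_n|^2 = 29/2

Expand |f|^2 and use orthogonality of {sin(nx), cos(mx)} on [-π, π]:
  ∫_{-π}^{π} sin(nx)^2 dx = π, ∫ cos(mx)^2 dx = π, and cross terms integrate to 0.
So ∫_{-π}^{π} f(x)^2 dx = 5^2 · π + 2^2 · π = (25 + 4)π.
Divide by 2π: (25 + 4)/2 = 29/2.
By Parseval, this equals Σ |c_n|^2.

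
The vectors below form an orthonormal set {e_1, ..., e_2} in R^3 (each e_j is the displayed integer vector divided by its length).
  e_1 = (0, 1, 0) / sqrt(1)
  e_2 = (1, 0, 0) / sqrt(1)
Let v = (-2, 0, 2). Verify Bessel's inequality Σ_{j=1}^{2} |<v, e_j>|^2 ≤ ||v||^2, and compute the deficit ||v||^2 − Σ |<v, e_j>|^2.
Σ |<v, e_j>|^2 = 4; ||v||^2 = 8; deficit = 4

Write each e_j = u_j / sqrt(<u_j, u_j>) where u_j is the displayed integer vector. Then <v, e_j> = <v, u_j> / sqrt(<u_j, u_j>), so |<v, e_j>|^2 = <v, u_j>^2 / <u_j, u_j>.
Coefficients: <v, e_1> = 0/sqrt(1), <v, e_2> = -2/sqrt(1).
Square and sum: Σ |<v, e_j>|^2 = 4.
Compute ||v||^2 = v·v = 8.
Deficit = 8 − 4 = 4 ≥ 0, confirming Bessel's inequality. (The deficit equals ||v − Σ <v,e_j> e_j||^2, the squared distance from v to span{e_j}.)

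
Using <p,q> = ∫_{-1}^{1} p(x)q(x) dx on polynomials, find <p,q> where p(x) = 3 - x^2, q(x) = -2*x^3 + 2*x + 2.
<p,q> = 32/3

Expand the product: p(x)·q(x) = 2*x^5 - 8*x^3 - 2*x^2 + 6*x + 6.
∫_{-1}^{1} of each monomial x^k gives [2/(k+1) if k even, 0 if k odd]. Integrating term-by-term (or equivalently evaluating the antiderivative F(x) = x^6/3 - 2*x^4 - 2*x^3/3 + 3*x^2 + 6*x at the endpoints):
  F(1) − F(−1) = 20/3 − (-4) = 32/3.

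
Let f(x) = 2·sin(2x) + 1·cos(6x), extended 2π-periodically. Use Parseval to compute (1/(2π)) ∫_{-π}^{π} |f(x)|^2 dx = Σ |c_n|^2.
Σ |c_n|^2 = 5/2

Expand |f|^2 and use orthogonality of {sin(nx), cos(mx)} on [-π, π]:
  ∫_{-π}^{π} sin(nx)^2 dx = π, ∫ cos(mx)^2 dx = π, and cross terms integrate to 0.
So ∫_{-π}^{π} f(x)^2 dx = 2^2 · π + 1^2 · π = (4 + 1)π.
Divide by 2π: (4 + 1)/2 = 5/2.
By Parseval, this equals Σ |c_n|^2.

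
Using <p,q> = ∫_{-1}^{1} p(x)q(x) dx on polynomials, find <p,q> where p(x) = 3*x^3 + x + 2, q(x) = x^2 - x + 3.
<p,q> = 172/15

Expand the product: p(x)·q(x) = 3*x^5 - 3*x^4 + 10*x^3 + x^2 + x + 6.
∫_{-1}^{1} of each monomial x^k gives [2/(k+1) if k even, 0 if k odd]. Integrating term-by-term (or equivalently evaluating the antiderivative F(x) = x^6/2 - 3*x^5/5 + 5*x^4/2 + x^3/3 + x^2/2 + 6*x at the endpoints):
  F(1) − F(−1) = 277/30 − (-67/30) = 172/15.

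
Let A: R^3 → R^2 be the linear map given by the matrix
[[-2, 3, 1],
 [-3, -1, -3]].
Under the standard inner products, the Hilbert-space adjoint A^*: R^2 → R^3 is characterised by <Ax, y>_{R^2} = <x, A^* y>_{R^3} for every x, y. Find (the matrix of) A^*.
A^* = A^T =
[[-2, -3],
 [3, -1],
 [1, -3]]

For real matrices with standard dot products, the defining identity <Ax, y> = <x, A^* y> gives (Ax)^T y = x^T (A^*) y, i.e. x^T A^T y = x^T (A^*) y. Since this holds for all x, y, we must have A^* = A^T. Therefore
A^* =
[[-2, -3],
 [3, -1],
 [1, -3]].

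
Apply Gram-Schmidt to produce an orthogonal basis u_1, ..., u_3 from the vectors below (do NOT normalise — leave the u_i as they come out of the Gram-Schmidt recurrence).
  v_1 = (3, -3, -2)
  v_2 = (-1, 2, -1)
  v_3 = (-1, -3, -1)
Orthogonal basis:
  u_1 = (3, -3, -2)
  u_2 = (-1/22, 23/22, -18/11)
  u_3 = (-175/83, -125/83, -75/83)

Apply the Gram-Schmidt recurrence
  u_1 = v_1
  u_i = v_i − Σ_{j<i} ((v_i · u_j) / (u_j · u_j)) · u_j.

Step by step this gives:
  u_1 = (3, -3, -2)
  u_2 = (-1/22, 23/22, -18/11)
  u_3 = (-175/83, -125/83, -75/83)

Orthogonality check:
  u_2 · u_1 = 0 (should be 0)
  u_3 · u_1 = 0 (should be 0)
  u_3 · u_2 = 0 (should be 0)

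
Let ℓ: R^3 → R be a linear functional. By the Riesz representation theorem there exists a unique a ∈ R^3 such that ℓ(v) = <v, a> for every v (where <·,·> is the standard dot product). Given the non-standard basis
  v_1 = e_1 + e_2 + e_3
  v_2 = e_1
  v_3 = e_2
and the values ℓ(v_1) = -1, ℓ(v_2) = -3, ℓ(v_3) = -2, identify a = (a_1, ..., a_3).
a = (-3, -2, 4)

Write a = (a_1, ..., a_3) in the standard basis. For each basis vector v_i, ℓ(v_i) = <v_i, a> is a linear equation in the a_j's. Collect the n equations into a matrix system V a = ℓ, where row i of V is v_i (expressed in the standard basis). Since V is invertible (lower-triangular with 1s on the diagonal, up to permutation), solve by back-substitution:
  V =
[[1, 1, 1],
 [1, 0, 0],
 [0, 1, 0]]
  V a = (-1, -3, -2)
Solving gives a = (-3, -2, 4).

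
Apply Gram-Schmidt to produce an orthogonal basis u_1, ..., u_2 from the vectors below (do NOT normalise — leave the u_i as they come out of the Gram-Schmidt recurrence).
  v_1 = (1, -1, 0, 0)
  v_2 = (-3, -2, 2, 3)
Orthogonal basis:
  u_1 = (1, -1, 0, 0)
  u_2 = (-5/2, -5/2, 2, 3)

Apply the Gram-Schmidt recurrence
  u_1 = v_1
  u_i = v_i − Σ_{j<i} ((v_i · u_j) / (u_j · u_j)) · u_j.

Step by step this gives:
  u_1 = (1, -1, 0, 0)
  u_2 = (-5/2, -5/2, 2, 3)

Orthogonality check:
  u_2 · u_1 = 0 (should be 0)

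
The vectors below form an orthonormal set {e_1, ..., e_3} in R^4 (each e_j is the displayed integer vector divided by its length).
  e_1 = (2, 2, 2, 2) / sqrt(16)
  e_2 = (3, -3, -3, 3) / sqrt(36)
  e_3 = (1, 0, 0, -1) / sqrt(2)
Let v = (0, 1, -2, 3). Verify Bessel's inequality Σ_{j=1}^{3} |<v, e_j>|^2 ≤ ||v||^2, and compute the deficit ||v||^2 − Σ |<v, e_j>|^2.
Σ |<v, e_j>|^2 = 19/2; ||v||^2 = 14; deficit = 9/2

Write each e_j = u_j / sqrt(<u_j, u_j>) where u_j is the displayed integer vector. Then <v, e_j> = <v, u_j> / sqrt(<u_j, u_j>), so |<v, e_j>|^2 = <v, u_j>^2 / <u_j, u_j>.
Coefficients: <v, e_1> = 4/sqrt(16), <v, e_2> = 12/sqrt(36), <v, e_3> = -3/sqrt(2).
Square and sum: Σ |<v, e_j>|^2 = 19/2.
Compute ||v||^2 = v·v = 14.
Deficit = 14 − 19/2 = 9/2 ≥ 0, confirming Bessel's inequality. (The deficit equals ||v − Σ <v,e_j> e_j||^2, the squared distance from v to span{e_j}.)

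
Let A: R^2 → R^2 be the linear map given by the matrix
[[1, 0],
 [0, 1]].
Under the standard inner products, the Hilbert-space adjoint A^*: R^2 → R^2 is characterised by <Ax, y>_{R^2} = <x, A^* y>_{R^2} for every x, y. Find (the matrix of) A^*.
A^* = A^T =
[[1, 0],
 [0, 1]]

For real matrices with standard dot products, the defining identity <Ax, y> = <x, A^* y> gives (Ax)^T y = x^T (A^*) y, i.e. x^T A^T y = x^T (A^*) y. Since this holds for all x, y, we must have A^* = A^T. Therefore
A^* =
[[1, 0],
 [0, 1]].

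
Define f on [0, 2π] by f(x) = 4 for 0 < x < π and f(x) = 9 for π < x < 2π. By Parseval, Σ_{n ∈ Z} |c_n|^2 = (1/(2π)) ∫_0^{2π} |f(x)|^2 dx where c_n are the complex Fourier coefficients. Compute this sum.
Σ |c_n|^2 = 97/2

Parseval equates the L^2 energy of f (normalised by 1/(2π)) with the ℓ^2 sum of its Fourier coefficients: (1/(2π)) ∫_0^{2π} |f|^2 = Σ |c_n|^2.
Compute the left side: (1/(2π)) [∫_0^π 4^2 dx + ∫_π^{2π} 9^2 dx] = (1/(2π)) · (16π + 81π) = (16 + 81)/2 = 97/2.
So Σ_{n ∈ Z} |c_n|^2 = 97/2.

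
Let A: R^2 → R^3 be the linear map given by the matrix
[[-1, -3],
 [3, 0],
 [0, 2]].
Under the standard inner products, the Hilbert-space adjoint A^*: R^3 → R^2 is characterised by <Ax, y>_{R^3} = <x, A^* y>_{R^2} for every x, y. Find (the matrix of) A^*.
A^* = A^T =
[[-1, 3, 0],
 [-3, 0, 2]]

For real matrices with standard dot products, the defining identity <Ax, y> = <x, A^* y> gives (Ax)^T y = x^T (A^*) y, i.e. x^T A^T y = x^T (A^*) y. Since this holds for all x, y, we must have A^* = A^T. Therefore
A^* =
[[-1, 3, 0],
 [-3, 0, 2]].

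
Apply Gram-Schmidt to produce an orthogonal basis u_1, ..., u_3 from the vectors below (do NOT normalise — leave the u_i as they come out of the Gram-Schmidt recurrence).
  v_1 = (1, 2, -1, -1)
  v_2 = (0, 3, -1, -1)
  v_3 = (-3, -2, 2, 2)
Orthogonal basis:
  u_1 = (1, 2, -1, -1)
  u_2 = (-8/7, 5/7, 1/7, 1/7)
  u_3 = (2/13, 2/13, 3/13, 3/13)

Apply the Gram-Schmidt recurrence
  u_1 = v_1
  u_i = v_i − Σ_{j<i} ((v_i · u_j) / (u_j · u_j)) · u_j.

Step by step this gives:
  u_1 = (1, 2, -1, -1)
  u_2 = (-8/7, 5/7, 1/7, 1/7)
  u_3 = (2/13, 2/13, 3/13, 3/13)

Orthogonality check:
  u_2 · u_1 = 0 (should be 0)
  u_3 · u_1 = 0 (should be 0)
  u_3 · u_2 = 0 (should be 0)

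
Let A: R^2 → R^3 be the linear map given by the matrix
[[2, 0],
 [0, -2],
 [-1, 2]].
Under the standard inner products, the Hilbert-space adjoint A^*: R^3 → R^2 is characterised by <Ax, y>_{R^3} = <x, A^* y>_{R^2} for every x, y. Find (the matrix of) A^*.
A^* = A^T =
[[2, 0, -1],
 [0, -2, 2]]

For real matrices with standard dot products, the defining identity <Ax, y> = <x, A^* y> gives (Ax)^T y = x^T (A^*) y, i.e. x^T A^T y = x^T (A^*) y. Since this holds for all x, y, we must have A^* = A^T. Therefore
A^* =
[[2, 0, -1],
 [0, -2, 2]].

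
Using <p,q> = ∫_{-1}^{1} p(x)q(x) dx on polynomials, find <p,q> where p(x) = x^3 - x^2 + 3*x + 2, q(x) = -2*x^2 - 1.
<p,q> = -26/5

Expand the product: p(x)·q(x) = -2*x^5 + 2*x^4 - 7*x^3 - 3*x^2 - 3*x - 2.
∫_{-1}^{1} of each monomial x^k gives [2/(k+1) if k even, 0 if k odd]. Integrating term-by-term (or equivalently evaluating the antiderivative F(x) = -x^6/3 + 2*x^5/5 - 7*x^4/4 - x^3 - 3*x^2/2 - 2*x at the endpoints):
  F(1) − F(−1) = -371/60 − (-59/60) = -26/5.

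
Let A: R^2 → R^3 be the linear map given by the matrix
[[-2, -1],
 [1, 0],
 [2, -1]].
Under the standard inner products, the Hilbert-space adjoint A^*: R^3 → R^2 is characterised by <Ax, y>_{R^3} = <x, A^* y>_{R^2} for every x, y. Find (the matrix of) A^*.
A^* = A^T =
[[-2, 1, 2],
 [-1, 0, -1]]

For real matrices with standard dot products, the defining identity <Ax, y> = <x, A^* y> gives (Ax)^T y = x^T (A^*) y, i.e. x^T A^T y = x^T (A^*) y. Since this holds for all x, y, we must have A^* = A^T. Therefore
A^* =
[[-2, 1, 2],
 [-1, 0, -1]].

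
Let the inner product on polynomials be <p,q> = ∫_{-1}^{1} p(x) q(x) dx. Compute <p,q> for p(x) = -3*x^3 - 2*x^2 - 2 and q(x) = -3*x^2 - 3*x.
<p,q> = 10

Expand the product: p(x)·q(x) = 9*x^5 + 15*x^4 + 6*x^3 + 6*x^2 + 6*x.
∫_{-1}^{1} of each monomial x^k gives [2/(k+1) if k even, 0 if k odd]. Integrating term-by-term (or equivalently evaluating the antiderivative F(x) = 3*x^6/2 + 3*x^5 + 3*x^4/2 + 2*x^3 + 3*x^2 at the endpoints):
  F(1) − F(−1) = 11 − (1) = 10.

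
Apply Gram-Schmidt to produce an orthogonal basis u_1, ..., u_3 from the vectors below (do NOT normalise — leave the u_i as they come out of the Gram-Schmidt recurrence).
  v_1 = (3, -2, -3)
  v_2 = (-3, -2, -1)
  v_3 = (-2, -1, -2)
Orthogonal basis:
  u_1 = (3, -2, -3)
  u_2 = (-30/11, -24/11, -14/11)
  u_3 = (-5/19, 15/19, -15/19)

Apply the Gram-Schmidt recurrence
  u_1 = v_1
  u_i = v_i − Σ_{j<i} ((v_i · u_j) / (u_j · u_j)) · u_j.

Step by step this gives:
  u_1 = (3, -2, -3)
  u_2 = (-30/11, -24/11, -14/11)
  u_3 = (-5/19, 15/19, -15/19)

Orthogonality check:
  u_2 · u_1 = 0 (should be 0)
  u_3 · u_1 = 0 (should be 0)
  u_3 · u_2 = 0 (should be 0)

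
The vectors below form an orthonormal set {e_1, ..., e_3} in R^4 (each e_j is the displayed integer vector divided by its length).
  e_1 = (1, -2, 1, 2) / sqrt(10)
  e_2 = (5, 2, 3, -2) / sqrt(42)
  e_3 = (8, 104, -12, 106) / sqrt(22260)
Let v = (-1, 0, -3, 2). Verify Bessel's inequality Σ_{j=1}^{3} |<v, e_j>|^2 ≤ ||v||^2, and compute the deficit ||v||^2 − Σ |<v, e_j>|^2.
Σ |<v, e_j>|^2 = 546/53; ||v||^2 = 14; deficit = 196/53

Write each e_j = u_j / sqrt(<u_j, u_j>) where u_j is the displayed integer vector. Then <v, e_j> = <v, u_j> / sqrt(<u_j, u_j>), so |<v, e_j>|^2 = <v, u_j>^2 / <u_j, u_j>.
Coefficients: <v, e_1> = 0/sqrt(10), <v, e_2> = -18/sqrt(42), <v, e_3> = 240/sqrt(22260).
Square and sum: Σ |<v, e_j>|^2 = 546/53.
Compute ||v||^2 = v·v = 14.
Deficit = 14 − 546/53 = 196/53 ≥ 0, confirming Bessel's inequality. (The deficit equals ||v − Σ <v,e_j> e_j||^2, the squared distance from v to span{e_j}.)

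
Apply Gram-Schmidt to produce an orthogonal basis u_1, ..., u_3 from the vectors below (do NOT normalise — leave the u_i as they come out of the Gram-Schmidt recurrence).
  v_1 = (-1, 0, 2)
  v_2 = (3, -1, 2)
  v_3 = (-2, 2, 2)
Orthogonal basis:
  u_1 = (-1, 0, 2)
  u_2 = (16/5, -1, 8/5)
  u_3 = (28/69, 112/69, 14/69)

Apply the Gram-Schmidt recurrence
  u_1 = v_1
  u_i = v_i − Σ_{j<i} ((v_i · u_j) / (u_j · u_j)) · u_j.

Step by step this gives:
  u_1 = (-1, 0, 2)
  u_2 = (16/5, -1, 8/5)
  u_3 = (28/69, 112/69, 14/69)

Orthogonality check:
  u_2 · u_1 = 0 (should be 0)
  u_3 · u_1 = 0 (should be 0)
  u_3 · u_2 = 0 (should be 0)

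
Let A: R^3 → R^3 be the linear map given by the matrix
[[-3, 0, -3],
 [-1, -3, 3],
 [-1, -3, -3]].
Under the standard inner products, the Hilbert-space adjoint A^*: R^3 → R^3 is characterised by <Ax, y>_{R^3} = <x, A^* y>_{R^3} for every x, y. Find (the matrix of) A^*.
A^* = A^T =
[[-3, -1, -1],
 [0, -3, -3],
 [-3, 3, -3]]

For real matrices with standard dot products, the defining identity <Ax, y> = <x, A^* y> gives (Ax)^T y = x^T (A^*) y, i.e. x^T A^T y = x^T (A^*) y. Since this holds for all x, y, we must have A^* = A^T. Therefore
A^* =
[[-3, -1, -1],
 [0, -3, -3],
 [-3, 3, -3]].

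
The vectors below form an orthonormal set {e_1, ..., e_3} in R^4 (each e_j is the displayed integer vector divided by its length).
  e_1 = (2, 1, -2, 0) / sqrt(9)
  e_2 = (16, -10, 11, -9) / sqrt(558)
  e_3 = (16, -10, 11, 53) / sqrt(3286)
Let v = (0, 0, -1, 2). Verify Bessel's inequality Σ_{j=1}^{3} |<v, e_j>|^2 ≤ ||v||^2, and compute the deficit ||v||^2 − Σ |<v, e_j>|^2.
Σ |<v, e_j>|^2 = 249/53; ||v||^2 = 5; deficit = 16/53

Write each e_j = u_j / sqrt(<u_j, u_j>) where u_j is the displayed integer vector. Then <v, e_j> = <v, u_j> / sqrt(<u_j, u_j>), so |<v, e_j>|^2 = <v, u_j>^2 / <u_j, u_j>.
Coefficients: <v, e_1> = 2/sqrt(9), <v, e_2> = -29/sqrt(558), <v, e_3> = 95/sqrt(3286).
Square and sum: Σ |<v, e_j>|^2 = 249/53.
Compute ||v||^2 = v·v = 5.
Deficit = 5 − 249/53 = 16/53 ≥ 0, confirming Bessel's inequality. (The deficit equals ||v − Σ <v,e_j> e_j||^2, the squared distance from v to span{e_j}.)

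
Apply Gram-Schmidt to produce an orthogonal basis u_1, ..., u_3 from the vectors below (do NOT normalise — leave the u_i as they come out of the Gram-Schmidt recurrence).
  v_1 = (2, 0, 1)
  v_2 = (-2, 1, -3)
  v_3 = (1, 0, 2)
Orthogonal basis:
  u_1 = (2, 0, 1)
  u_2 = (4/5, 1, -8/5)
  u_3 = (-1/7, 4/7, 2/7)

Apply the Gram-Schmidt recurrence
  u_1 = v_1
  u_i = v_i − Σ_{j<i} ((v_i · u_j) / (u_j · u_j)) · u_j.

Step by step this gives:
  u_1 = (2, 0, 1)
  u_2 = (4/5, 1, -8/5)
  u_3 = (-1/7, 4/7, 2/7)

Orthogonality check:
  u_2 · u_1 = 0 (should be 0)
  u_3 · u_1 = 0 (should be 0)
  u_3 · u_2 = 0 (should be 0)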